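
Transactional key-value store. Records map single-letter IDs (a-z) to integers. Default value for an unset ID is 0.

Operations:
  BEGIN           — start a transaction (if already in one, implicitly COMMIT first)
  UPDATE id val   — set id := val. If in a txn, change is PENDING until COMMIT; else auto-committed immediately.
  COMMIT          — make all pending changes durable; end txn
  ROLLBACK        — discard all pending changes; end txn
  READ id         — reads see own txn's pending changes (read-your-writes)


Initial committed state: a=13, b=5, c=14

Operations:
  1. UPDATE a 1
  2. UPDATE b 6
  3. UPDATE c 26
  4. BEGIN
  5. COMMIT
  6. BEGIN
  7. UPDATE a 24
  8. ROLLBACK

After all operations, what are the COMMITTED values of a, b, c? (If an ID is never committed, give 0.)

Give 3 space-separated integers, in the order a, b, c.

Answer: 1 6 26

Derivation:
Initial committed: {a=13, b=5, c=14}
Op 1: UPDATE a=1 (auto-commit; committed a=1)
Op 2: UPDATE b=6 (auto-commit; committed b=6)
Op 3: UPDATE c=26 (auto-commit; committed c=26)
Op 4: BEGIN: in_txn=True, pending={}
Op 5: COMMIT: merged [] into committed; committed now {a=1, b=6, c=26}
Op 6: BEGIN: in_txn=True, pending={}
Op 7: UPDATE a=24 (pending; pending now {a=24})
Op 8: ROLLBACK: discarded pending ['a']; in_txn=False
Final committed: {a=1, b=6, c=26}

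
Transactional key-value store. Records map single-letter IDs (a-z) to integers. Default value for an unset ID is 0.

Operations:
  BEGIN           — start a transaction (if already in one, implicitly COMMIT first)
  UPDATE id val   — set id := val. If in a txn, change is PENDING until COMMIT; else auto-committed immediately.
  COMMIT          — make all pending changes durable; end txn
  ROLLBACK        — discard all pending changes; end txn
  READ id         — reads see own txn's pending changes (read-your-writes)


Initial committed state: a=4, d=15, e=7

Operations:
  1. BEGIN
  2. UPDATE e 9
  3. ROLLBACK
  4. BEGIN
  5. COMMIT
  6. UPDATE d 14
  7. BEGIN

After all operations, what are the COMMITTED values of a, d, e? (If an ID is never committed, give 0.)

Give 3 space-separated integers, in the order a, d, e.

Answer: 4 14 7

Derivation:
Initial committed: {a=4, d=15, e=7}
Op 1: BEGIN: in_txn=True, pending={}
Op 2: UPDATE e=9 (pending; pending now {e=9})
Op 3: ROLLBACK: discarded pending ['e']; in_txn=False
Op 4: BEGIN: in_txn=True, pending={}
Op 5: COMMIT: merged [] into committed; committed now {a=4, d=15, e=7}
Op 6: UPDATE d=14 (auto-commit; committed d=14)
Op 7: BEGIN: in_txn=True, pending={}
Final committed: {a=4, d=14, e=7}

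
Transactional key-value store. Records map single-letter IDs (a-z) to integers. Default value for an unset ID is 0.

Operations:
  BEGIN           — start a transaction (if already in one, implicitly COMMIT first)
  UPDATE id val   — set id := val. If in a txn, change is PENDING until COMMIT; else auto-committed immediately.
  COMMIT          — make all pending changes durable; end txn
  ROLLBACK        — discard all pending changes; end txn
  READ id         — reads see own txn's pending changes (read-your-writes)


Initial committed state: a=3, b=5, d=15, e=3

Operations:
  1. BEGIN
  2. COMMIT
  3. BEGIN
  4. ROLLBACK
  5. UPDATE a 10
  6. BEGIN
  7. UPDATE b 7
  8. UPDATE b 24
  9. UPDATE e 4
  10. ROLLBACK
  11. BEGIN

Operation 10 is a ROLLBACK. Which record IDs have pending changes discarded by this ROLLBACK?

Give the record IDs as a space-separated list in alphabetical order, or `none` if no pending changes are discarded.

Answer: b e

Derivation:
Initial committed: {a=3, b=5, d=15, e=3}
Op 1: BEGIN: in_txn=True, pending={}
Op 2: COMMIT: merged [] into committed; committed now {a=3, b=5, d=15, e=3}
Op 3: BEGIN: in_txn=True, pending={}
Op 4: ROLLBACK: discarded pending []; in_txn=False
Op 5: UPDATE a=10 (auto-commit; committed a=10)
Op 6: BEGIN: in_txn=True, pending={}
Op 7: UPDATE b=7 (pending; pending now {b=7})
Op 8: UPDATE b=24 (pending; pending now {b=24})
Op 9: UPDATE e=4 (pending; pending now {b=24, e=4})
Op 10: ROLLBACK: discarded pending ['b', 'e']; in_txn=False
Op 11: BEGIN: in_txn=True, pending={}
ROLLBACK at op 10 discards: ['b', 'e']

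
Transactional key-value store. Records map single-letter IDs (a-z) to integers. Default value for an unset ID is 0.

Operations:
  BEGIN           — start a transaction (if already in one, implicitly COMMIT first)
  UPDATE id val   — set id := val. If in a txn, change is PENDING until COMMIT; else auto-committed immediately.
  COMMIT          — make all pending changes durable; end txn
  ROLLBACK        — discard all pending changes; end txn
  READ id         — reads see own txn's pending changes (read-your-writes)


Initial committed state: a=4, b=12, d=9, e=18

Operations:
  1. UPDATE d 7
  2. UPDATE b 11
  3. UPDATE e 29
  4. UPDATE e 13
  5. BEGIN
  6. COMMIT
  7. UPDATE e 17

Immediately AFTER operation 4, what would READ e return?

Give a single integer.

Answer: 13

Derivation:
Initial committed: {a=4, b=12, d=9, e=18}
Op 1: UPDATE d=7 (auto-commit; committed d=7)
Op 2: UPDATE b=11 (auto-commit; committed b=11)
Op 3: UPDATE e=29 (auto-commit; committed e=29)
Op 4: UPDATE e=13 (auto-commit; committed e=13)
After op 4: visible(e) = 13 (pending={}, committed={a=4, b=11, d=7, e=13})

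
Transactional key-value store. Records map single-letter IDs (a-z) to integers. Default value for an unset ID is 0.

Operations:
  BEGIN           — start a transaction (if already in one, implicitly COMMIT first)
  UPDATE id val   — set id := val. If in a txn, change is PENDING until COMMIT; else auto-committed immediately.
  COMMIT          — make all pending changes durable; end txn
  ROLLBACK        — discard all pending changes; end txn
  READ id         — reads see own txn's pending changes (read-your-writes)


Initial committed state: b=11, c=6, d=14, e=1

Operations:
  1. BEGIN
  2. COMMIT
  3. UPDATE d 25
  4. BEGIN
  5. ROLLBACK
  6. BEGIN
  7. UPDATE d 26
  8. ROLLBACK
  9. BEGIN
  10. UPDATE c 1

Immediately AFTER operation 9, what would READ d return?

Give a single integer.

Answer: 25

Derivation:
Initial committed: {b=11, c=6, d=14, e=1}
Op 1: BEGIN: in_txn=True, pending={}
Op 2: COMMIT: merged [] into committed; committed now {b=11, c=6, d=14, e=1}
Op 3: UPDATE d=25 (auto-commit; committed d=25)
Op 4: BEGIN: in_txn=True, pending={}
Op 5: ROLLBACK: discarded pending []; in_txn=False
Op 6: BEGIN: in_txn=True, pending={}
Op 7: UPDATE d=26 (pending; pending now {d=26})
Op 8: ROLLBACK: discarded pending ['d']; in_txn=False
Op 9: BEGIN: in_txn=True, pending={}
After op 9: visible(d) = 25 (pending={}, committed={b=11, c=6, d=25, e=1})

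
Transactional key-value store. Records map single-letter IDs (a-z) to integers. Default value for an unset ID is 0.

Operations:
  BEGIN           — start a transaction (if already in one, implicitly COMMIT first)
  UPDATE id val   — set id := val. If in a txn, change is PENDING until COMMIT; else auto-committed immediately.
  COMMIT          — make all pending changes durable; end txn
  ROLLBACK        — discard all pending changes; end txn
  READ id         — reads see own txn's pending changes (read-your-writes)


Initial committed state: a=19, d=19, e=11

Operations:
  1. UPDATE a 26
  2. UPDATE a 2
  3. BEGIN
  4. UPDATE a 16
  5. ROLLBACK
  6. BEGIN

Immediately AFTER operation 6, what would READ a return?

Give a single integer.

Initial committed: {a=19, d=19, e=11}
Op 1: UPDATE a=26 (auto-commit; committed a=26)
Op 2: UPDATE a=2 (auto-commit; committed a=2)
Op 3: BEGIN: in_txn=True, pending={}
Op 4: UPDATE a=16 (pending; pending now {a=16})
Op 5: ROLLBACK: discarded pending ['a']; in_txn=False
Op 6: BEGIN: in_txn=True, pending={}
After op 6: visible(a) = 2 (pending={}, committed={a=2, d=19, e=11})

Answer: 2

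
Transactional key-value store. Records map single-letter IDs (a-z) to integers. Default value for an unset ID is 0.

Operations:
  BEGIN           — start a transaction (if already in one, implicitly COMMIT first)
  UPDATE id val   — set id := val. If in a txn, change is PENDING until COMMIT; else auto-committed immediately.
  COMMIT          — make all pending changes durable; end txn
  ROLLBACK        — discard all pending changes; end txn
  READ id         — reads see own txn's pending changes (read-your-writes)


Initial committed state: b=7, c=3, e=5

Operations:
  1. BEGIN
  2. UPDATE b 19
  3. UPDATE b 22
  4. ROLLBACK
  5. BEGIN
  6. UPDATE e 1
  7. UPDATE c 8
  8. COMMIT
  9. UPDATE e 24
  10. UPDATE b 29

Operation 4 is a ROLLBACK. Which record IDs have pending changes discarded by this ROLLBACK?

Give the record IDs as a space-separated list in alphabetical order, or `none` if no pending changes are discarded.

Answer: b

Derivation:
Initial committed: {b=7, c=3, e=5}
Op 1: BEGIN: in_txn=True, pending={}
Op 2: UPDATE b=19 (pending; pending now {b=19})
Op 3: UPDATE b=22 (pending; pending now {b=22})
Op 4: ROLLBACK: discarded pending ['b']; in_txn=False
Op 5: BEGIN: in_txn=True, pending={}
Op 6: UPDATE e=1 (pending; pending now {e=1})
Op 7: UPDATE c=8 (pending; pending now {c=8, e=1})
Op 8: COMMIT: merged ['c', 'e'] into committed; committed now {b=7, c=8, e=1}
Op 9: UPDATE e=24 (auto-commit; committed e=24)
Op 10: UPDATE b=29 (auto-commit; committed b=29)
ROLLBACK at op 4 discards: ['b']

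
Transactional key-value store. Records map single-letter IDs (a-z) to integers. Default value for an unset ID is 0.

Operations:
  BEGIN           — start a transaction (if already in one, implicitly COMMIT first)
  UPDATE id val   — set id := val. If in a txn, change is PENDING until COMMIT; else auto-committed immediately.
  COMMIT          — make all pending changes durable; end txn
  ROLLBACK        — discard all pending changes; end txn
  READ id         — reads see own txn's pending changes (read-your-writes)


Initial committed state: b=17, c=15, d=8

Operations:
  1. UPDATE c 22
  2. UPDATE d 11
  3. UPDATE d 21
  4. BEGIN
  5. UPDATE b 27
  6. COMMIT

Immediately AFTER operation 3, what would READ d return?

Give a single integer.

Answer: 21

Derivation:
Initial committed: {b=17, c=15, d=8}
Op 1: UPDATE c=22 (auto-commit; committed c=22)
Op 2: UPDATE d=11 (auto-commit; committed d=11)
Op 3: UPDATE d=21 (auto-commit; committed d=21)
After op 3: visible(d) = 21 (pending={}, committed={b=17, c=22, d=21})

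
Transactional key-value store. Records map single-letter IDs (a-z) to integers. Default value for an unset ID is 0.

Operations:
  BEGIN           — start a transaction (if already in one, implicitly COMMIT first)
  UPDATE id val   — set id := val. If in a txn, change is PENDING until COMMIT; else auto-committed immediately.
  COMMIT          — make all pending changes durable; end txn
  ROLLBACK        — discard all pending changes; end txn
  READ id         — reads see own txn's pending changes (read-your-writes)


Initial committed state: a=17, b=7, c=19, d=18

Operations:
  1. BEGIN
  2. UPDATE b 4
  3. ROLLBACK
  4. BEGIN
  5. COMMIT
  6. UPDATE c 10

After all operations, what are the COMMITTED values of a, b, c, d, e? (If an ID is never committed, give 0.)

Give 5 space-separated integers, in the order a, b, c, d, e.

Answer: 17 7 10 18 0

Derivation:
Initial committed: {a=17, b=7, c=19, d=18}
Op 1: BEGIN: in_txn=True, pending={}
Op 2: UPDATE b=4 (pending; pending now {b=4})
Op 3: ROLLBACK: discarded pending ['b']; in_txn=False
Op 4: BEGIN: in_txn=True, pending={}
Op 5: COMMIT: merged [] into committed; committed now {a=17, b=7, c=19, d=18}
Op 6: UPDATE c=10 (auto-commit; committed c=10)
Final committed: {a=17, b=7, c=10, d=18}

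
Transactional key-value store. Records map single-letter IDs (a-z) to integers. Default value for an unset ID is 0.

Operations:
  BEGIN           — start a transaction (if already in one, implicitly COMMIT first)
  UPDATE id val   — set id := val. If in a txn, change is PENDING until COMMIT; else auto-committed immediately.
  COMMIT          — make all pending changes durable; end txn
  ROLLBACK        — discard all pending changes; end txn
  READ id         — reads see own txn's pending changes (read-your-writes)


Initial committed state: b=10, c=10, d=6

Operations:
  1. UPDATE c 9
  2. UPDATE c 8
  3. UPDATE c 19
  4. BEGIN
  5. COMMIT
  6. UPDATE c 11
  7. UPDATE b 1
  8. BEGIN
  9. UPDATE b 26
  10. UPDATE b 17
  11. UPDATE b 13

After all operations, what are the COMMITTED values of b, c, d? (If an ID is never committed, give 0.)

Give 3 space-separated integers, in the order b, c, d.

Answer: 1 11 6

Derivation:
Initial committed: {b=10, c=10, d=6}
Op 1: UPDATE c=9 (auto-commit; committed c=9)
Op 2: UPDATE c=8 (auto-commit; committed c=8)
Op 3: UPDATE c=19 (auto-commit; committed c=19)
Op 4: BEGIN: in_txn=True, pending={}
Op 5: COMMIT: merged [] into committed; committed now {b=10, c=19, d=6}
Op 6: UPDATE c=11 (auto-commit; committed c=11)
Op 7: UPDATE b=1 (auto-commit; committed b=1)
Op 8: BEGIN: in_txn=True, pending={}
Op 9: UPDATE b=26 (pending; pending now {b=26})
Op 10: UPDATE b=17 (pending; pending now {b=17})
Op 11: UPDATE b=13 (pending; pending now {b=13})
Final committed: {b=1, c=11, d=6}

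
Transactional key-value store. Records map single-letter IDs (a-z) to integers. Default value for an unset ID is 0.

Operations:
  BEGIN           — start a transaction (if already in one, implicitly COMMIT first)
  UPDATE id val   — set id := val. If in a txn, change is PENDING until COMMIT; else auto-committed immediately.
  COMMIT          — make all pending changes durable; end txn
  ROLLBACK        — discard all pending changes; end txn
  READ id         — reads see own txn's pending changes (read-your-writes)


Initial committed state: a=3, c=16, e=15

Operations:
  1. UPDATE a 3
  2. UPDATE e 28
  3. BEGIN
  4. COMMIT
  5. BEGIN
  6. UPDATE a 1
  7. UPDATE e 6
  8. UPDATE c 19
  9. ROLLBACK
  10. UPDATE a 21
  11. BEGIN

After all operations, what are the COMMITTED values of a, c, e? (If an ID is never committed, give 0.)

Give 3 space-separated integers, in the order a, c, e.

Initial committed: {a=3, c=16, e=15}
Op 1: UPDATE a=3 (auto-commit; committed a=3)
Op 2: UPDATE e=28 (auto-commit; committed e=28)
Op 3: BEGIN: in_txn=True, pending={}
Op 4: COMMIT: merged [] into committed; committed now {a=3, c=16, e=28}
Op 5: BEGIN: in_txn=True, pending={}
Op 6: UPDATE a=1 (pending; pending now {a=1})
Op 7: UPDATE e=6 (pending; pending now {a=1, e=6})
Op 8: UPDATE c=19 (pending; pending now {a=1, c=19, e=6})
Op 9: ROLLBACK: discarded pending ['a', 'c', 'e']; in_txn=False
Op 10: UPDATE a=21 (auto-commit; committed a=21)
Op 11: BEGIN: in_txn=True, pending={}
Final committed: {a=21, c=16, e=28}

Answer: 21 16 28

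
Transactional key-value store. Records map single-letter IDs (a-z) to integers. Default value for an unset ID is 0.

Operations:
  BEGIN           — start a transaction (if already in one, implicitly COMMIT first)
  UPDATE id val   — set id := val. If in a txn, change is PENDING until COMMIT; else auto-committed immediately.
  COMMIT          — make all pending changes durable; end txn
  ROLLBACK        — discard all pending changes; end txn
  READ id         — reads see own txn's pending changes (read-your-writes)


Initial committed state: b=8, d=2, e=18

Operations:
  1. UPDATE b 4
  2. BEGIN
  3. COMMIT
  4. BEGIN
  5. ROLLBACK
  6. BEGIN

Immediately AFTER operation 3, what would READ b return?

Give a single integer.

Initial committed: {b=8, d=2, e=18}
Op 1: UPDATE b=4 (auto-commit; committed b=4)
Op 2: BEGIN: in_txn=True, pending={}
Op 3: COMMIT: merged [] into committed; committed now {b=4, d=2, e=18}
After op 3: visible(b) = 4 (pending={}, committed={b=4, d=2, e=18})

Answer: 4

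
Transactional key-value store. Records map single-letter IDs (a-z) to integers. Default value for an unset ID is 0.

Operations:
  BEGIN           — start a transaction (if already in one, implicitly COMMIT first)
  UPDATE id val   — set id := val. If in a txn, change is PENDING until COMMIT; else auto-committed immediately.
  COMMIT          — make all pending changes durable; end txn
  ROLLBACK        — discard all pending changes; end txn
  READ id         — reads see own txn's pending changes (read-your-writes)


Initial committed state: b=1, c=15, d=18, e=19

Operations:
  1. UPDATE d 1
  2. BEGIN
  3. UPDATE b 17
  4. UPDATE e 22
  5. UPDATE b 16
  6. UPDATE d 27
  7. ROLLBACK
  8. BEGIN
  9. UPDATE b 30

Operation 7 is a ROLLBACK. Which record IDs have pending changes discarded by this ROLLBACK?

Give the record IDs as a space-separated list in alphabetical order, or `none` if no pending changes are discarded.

Initial committed: {b=1, c=15, d=18, e=19}
Op 1: UPDATE d=1 (auto-commit; committed d=1)
Op 2: BEGIN: in_txn=True, pending={}
Op 3: UPDATE b=17 (pending; pending now {b=17})
Op 4: UPDATE e=22 (pending; pending now {b=17, e=22})
Op 5: UPDATE b=16 (pending; pending now {b=16, e=22})
Op 6: UPDATE d=27 (pending; pending now {b=16, d=27, e=22})
Op 7: ROLLBACK: discarded pending ['b', 'd', 'e']; in_txn=False
Op 8: BEGIN: in_txn=True, pending={}
Op 9: UPDATE b=30 (pending; pending now {b=30})
ROLLBACK at op 7 discards: ['b', 'd', 'e']

Answer: b d e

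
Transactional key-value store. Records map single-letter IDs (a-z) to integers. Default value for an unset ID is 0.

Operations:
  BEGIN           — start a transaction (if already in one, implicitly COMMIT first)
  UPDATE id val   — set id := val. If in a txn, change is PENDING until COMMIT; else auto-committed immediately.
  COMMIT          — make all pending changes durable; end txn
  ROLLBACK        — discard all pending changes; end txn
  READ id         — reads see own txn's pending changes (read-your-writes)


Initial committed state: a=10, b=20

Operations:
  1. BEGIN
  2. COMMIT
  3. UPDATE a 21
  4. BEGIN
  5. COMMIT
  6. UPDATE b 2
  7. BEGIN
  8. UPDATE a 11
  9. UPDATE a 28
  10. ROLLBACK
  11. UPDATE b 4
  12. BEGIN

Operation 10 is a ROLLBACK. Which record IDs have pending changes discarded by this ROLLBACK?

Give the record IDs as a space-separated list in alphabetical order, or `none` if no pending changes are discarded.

Answer: a

Derivation:
Initial committed: {a=10, b=20}
Op 1: BEGIN: in_txn=True, pending={}
Op 2: COMMIT: merged [] into committed; committed now {a=10, b=20}
Op 3: UPDATE a=21 (auto-commit; committed a=21)
Op 4: BEGIN: in_txn=True, pending={}
Op 5: COMMIT: merged [] into committed; committed now {a=21, b=20}
Op 6: UPDATE b=2 (auto-commit; committed b=2)
Op 7: BEGIN: in_txn=True, pending={}
Op 8: UPDATE a=11 (pending; pending now {a=11})
Op 9: UPDATE a=28 (pending; pending now {a=28})
Op 10: ROLLBACK: discarded pending ['a']; in_txn=False
Op 11: UPDATE b=4 (auto-commit; committed b=4)
Op 12: BEGIN: in_txn=True, pending={}
ROLLBACK at op 10 discards: ['a']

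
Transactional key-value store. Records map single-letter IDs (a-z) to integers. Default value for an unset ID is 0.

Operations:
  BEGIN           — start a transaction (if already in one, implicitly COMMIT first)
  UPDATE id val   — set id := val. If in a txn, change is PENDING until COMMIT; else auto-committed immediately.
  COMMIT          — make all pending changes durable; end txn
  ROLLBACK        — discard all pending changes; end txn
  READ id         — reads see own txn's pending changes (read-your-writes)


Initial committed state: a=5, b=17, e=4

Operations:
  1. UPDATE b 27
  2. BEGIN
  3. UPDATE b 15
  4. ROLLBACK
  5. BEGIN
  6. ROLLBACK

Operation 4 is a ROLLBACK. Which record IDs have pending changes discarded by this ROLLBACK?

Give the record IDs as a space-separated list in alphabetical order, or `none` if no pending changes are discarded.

Initial committed: {a=5, b=17, e=4}
Op 1: UPDATE b=27 (auto-commit; committed b=27)
Op 2: BEGIN: in_txn=True, pending={}
Op 3: UPDATE b=15 (pending; pending now {b=15})
Op 4: ROLLBACK: discarded pending ['b']; in_txn=False
Op 5: BEGIN: in_txn=True, pending={}
Op 6: ROLLBACK: discarded pending []; in_txn=False
ROLLBACK at op 4 discards: ['b']

Answer: b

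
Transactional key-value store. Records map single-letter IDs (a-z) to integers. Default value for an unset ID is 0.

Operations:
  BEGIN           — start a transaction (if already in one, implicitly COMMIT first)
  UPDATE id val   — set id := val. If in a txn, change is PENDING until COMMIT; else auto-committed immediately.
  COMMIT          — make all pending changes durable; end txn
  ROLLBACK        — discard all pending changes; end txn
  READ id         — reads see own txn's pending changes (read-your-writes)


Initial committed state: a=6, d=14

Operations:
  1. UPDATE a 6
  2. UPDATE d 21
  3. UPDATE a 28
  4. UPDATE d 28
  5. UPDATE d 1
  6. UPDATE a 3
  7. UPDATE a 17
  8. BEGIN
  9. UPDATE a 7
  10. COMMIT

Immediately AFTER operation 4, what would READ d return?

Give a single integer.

Initial committed: {a=6, d=14}
Op 1: UPDATE a=6 (auto-commit; committed a=6)
Op 2: UPDATE d=21 (auto-commit; committed d=21)
Op 3: UPDATE a=28 (auto-commit; committed a=28)
Op 4: UPDATE d=28 (auto-commit; committed d=28)
After op 4: visible(d) = 28 (pending={}, committed={a=28, d=28})

Answer: 28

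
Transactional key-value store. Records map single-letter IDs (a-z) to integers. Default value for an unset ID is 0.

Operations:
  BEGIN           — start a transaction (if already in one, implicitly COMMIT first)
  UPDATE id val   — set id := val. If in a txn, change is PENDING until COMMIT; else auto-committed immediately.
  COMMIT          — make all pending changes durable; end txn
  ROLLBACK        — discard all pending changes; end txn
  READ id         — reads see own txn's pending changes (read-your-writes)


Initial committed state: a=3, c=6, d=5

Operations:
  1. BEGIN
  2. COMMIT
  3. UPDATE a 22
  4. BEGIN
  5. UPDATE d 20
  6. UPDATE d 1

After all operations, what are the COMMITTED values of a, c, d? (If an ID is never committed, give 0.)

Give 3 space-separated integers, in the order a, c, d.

Answer: 22 6 5

Derivation:
Initial committed: {a=3, c=6, d=5}
Op 1: BEGIN: in_txn=True, pending={}
Op 2: COMMIT: merged [] into committed; committed now {a=3, c=6, d=5}
Op 3: UPDATE a=22 (auto-commit; committed a=22)
Op 4: BEGIN: in_txn=True, pending={}
Op 5: UPDATE d=20 (pending; pending now {d=20})
Op 6: UPDATE d=1 (pending; pending now {d=1})
Final committed: {a=22, c=6, d=5}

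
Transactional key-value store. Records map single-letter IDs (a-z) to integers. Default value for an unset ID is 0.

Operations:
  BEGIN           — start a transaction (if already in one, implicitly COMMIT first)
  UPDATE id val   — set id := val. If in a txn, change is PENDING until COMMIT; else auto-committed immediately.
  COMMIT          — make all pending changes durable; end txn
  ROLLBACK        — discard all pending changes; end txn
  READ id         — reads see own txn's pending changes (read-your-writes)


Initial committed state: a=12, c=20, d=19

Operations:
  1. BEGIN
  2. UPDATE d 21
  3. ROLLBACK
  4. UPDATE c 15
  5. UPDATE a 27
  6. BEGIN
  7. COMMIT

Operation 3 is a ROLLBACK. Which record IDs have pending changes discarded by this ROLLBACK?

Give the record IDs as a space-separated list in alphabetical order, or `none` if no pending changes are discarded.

Initial committed: {a=12, c=20, d=19}
Op 1: BEGIN: in_txn=True, pending={}
Op 2: UPDATE d=21 (pending; pending now {d=21})
Op 3: ROLLBACK: discarded pending ['d']; in_txn=False
Op 4: UPDATE c=15 (auto-commit; committed c=15)
Op 5: UPDATE a=27 (auto-commit; committed a=27)
Op 6: BEGIN: in_txn=True, pending={}
Op 7: COMMIT: merged [] into committed; committed now {a=27, c=15, d=19}
ROLLBACK at op 3 discards: ['d']

Answer: d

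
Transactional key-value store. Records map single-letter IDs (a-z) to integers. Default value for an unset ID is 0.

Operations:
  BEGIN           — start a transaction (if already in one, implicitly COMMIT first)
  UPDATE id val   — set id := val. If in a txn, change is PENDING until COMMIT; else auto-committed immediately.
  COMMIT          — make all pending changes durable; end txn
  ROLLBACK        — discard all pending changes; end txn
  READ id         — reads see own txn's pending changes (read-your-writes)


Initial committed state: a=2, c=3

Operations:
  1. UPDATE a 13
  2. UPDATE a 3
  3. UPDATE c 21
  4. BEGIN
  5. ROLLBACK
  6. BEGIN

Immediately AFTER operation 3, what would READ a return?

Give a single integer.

Initial committed: {a=2, c=3}
Op 1: UPDATE a=13 (auto-commit; committed a=13)
Op 2: UPDATE a=3 (auto-commit; committed a=3)
Op 3: UPDATE c=21 (auto-commit; committed c=21)
After op 3: visible(a) = 3 (pending={}, committed={a=3, c=21})

Answer: 3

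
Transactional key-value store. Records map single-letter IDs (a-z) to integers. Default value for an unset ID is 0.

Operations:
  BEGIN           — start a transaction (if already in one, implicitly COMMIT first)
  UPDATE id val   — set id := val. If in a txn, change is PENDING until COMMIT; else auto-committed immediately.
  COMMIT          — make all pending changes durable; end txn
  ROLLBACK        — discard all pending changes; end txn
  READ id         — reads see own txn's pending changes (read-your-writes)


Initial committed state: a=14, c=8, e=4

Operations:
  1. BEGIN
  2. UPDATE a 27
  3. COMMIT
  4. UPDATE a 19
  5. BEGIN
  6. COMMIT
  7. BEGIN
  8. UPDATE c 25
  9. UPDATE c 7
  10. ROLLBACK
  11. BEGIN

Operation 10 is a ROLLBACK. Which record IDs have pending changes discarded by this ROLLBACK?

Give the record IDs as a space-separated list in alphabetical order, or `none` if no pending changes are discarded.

Initial committed: {a=14, c=8, e=4}
Op 1: BEGIN: in_txn=True, pending={}
Op 2: UPDATE a=27 (pending; pending now {a=27})
Op 3: COMMIT: merged ['a'] into committed; committed now {a=27, c=8, e=4}
Op 4: UPDATE a=19 (auto-commit; committed a=19)
Op 5: BEGIN: in_txn=True, pending={}
Op 6: COMMIT: merged [] into committed; committed now {a=19, c=8, e=4}
Op 7: BEGIN: in_txn=True, pending={}
Op 8: UPDATE c=25 (pending; pending now {c=25})
Op 9: UPDATE c=7 (pending; pending now {c=7})
Op 10: ROLLBACK: discarded pending ['c']; in_txn=False
Op 11: BEGIN: in_txn=True, pending={}
ROLLBACK at op 10 discards: ['c']

Answer: c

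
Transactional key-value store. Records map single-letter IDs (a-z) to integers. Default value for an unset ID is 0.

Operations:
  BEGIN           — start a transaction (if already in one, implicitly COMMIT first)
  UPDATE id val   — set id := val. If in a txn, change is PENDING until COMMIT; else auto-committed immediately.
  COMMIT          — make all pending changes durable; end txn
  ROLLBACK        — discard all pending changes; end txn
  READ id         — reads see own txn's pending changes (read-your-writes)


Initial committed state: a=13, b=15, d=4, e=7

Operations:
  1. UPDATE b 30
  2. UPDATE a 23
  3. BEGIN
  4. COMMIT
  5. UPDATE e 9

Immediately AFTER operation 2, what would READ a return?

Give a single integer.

Answer: 23

Derivation:
Initial committed: {a=13, b=15, d=4, e=7}
Op 1: UPDATE b=30 (auto-commit; committed b=30)
Op 2: UPDATE a=23 (auto-commit; committed a=23)
After op 2: visible(a) = 23 (pending={}, committed={a=23, b=30, d=4, e=7})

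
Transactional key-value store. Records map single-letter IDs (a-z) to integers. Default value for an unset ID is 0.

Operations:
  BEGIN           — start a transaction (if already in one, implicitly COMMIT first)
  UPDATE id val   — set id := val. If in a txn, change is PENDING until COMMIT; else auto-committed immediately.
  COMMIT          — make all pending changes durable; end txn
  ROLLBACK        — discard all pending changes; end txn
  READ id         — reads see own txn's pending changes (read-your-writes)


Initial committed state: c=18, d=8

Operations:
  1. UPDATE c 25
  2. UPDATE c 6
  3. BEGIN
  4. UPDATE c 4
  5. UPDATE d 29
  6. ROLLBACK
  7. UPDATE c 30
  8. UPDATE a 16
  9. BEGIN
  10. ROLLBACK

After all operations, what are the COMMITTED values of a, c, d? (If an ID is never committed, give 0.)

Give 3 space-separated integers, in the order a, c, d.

Initial committed: {c=18, d=8}
Op 1: UPDATE c=25 (auto-commit; committed c=25)
Op 2: UPDATE c=6 (auto-commit; committed c=6)
Op 3: BEGIN: in_txn=True, pending={}
Op 4: UPDATE c=4 (pending; pending now {c=4})
Op 5: UPDATE d=29 (pending; pending now {c=4, d=29})
Op 6: ROLLBACK: discarded pending ['c', 'd']; in_txn=False
Op 7: UPDATE c=30 (auto-commit; committed c=30)
Op 8: UPDATE a=16 (auto-commit; committed a=16)
Op 9: BEGIN: in_txn=True, pending={}
Op 10: ROLLBACK: discarded pending []; in_txn=False
Final committed: {a=16, c=30, d=8}

Answer: 16 30 8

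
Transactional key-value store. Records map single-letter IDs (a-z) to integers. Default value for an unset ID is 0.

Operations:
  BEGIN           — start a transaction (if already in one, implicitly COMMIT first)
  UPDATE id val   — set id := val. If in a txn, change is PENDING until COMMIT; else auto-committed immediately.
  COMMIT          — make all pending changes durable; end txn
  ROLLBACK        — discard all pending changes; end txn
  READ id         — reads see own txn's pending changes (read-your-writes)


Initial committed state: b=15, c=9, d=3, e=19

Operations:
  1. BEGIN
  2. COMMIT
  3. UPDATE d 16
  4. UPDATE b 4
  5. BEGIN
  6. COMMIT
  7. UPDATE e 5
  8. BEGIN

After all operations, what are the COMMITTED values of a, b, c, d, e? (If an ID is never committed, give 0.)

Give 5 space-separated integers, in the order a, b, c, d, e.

Initial committed: {b=15, c=9, d=3, e=19}
Op 1: BEGIN: in_txn=True, pending={}
Op 2: COMMIT: merged [] into committed; committed now {b=15, c=9, d=3, e=19}
Op 3: UPDATE d=16 (auto-commit; committed d=16)
Op 4: UPDATE b=4 (auto-commit; committed b=4)
Op 5: BEGIN: in_txn=True, pending={}
Op 6: COMMIT: merged [] into committed; committed now {b=4, c=9, d=16, e=19}
Op 7: UPDATE e=5 (auto-commit; committed e=5)
Op 8: BEGIN: in_txn=True, pending={}
Final committed: {b=4, c=9, d=16, e=5}

Answer: 0 4 9 16 5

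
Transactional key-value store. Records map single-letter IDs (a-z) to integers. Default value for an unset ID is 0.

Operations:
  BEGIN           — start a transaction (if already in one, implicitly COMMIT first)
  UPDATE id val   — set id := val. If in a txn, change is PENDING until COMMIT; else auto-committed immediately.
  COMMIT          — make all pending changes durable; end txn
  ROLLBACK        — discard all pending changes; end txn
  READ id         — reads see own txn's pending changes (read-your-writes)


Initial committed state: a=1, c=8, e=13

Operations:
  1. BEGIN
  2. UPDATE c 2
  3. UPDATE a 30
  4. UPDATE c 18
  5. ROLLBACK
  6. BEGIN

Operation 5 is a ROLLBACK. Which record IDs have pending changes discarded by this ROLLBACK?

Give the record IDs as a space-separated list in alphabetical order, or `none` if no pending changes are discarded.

Initial committed: {a=1, c=8, e=13}
Op 1: BEGIN: in_txn=True, pending={}
Op 2: UPDATE c=2 (pending; pending now {c=2})
Op 3: UPDATE a=30 (pending; pending now {a=30, c=2})
Op 4: UPDATE c=18 (pending; pending now {a=30, c=18})
Op 5: ROLLBACK: discarded pending ['a', 'c']; in_txn=False
Op 6: BEGIN: in_txn=True, pending={}
ROLLBACK at op 5 discards: ['a', 'c']

Answer: a c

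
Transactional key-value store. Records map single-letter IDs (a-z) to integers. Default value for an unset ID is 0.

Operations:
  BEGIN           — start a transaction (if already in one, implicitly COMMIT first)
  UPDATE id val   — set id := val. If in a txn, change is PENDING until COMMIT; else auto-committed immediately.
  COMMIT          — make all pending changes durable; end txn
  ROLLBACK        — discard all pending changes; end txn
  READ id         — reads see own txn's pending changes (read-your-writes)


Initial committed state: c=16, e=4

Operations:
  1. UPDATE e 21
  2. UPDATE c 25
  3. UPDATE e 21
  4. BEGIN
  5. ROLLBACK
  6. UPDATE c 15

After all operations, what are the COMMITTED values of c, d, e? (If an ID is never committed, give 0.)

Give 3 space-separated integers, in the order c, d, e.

Initial committed: {c=16, e=4}
Op 1: UPDATE e=21 (auto-commit; committed e=21)
Op 2: UPDATE c=25 (auto-commit; committed c=25)
Op 3: UPDATE e=21 (auto-commit; committed e=21)
Op 4: BEGIN: in_txn=True, pending={}
Op 5: ROLLBACK: discarded pending []; in_txn=False
Op 6: UPDATE c=15 (auto-commit; committed c=15)
Final committed: {c=15, e=21}

Answer: 15 0 21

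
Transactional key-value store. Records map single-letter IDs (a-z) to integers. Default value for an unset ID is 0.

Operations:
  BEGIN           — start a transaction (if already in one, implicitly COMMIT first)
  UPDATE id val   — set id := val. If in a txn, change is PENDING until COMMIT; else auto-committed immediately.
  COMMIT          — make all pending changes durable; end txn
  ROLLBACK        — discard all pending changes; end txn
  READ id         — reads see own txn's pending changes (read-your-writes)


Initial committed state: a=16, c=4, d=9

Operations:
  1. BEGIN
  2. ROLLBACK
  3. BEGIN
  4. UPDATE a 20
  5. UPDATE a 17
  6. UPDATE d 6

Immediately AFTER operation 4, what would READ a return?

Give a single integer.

Initial committed: {a=16, c=4, d=9}
Op 1: BEGIN: in_txn=True, pending={}
Op 2: ROLLBACK: discarded pending []; in_txn=False
Op 3: BEGIN: in_txn=True, pending={}
Op 4: UPDATE a=20 (pending; pending now {a=20})
After op 4: visible(a) = 20 (pending={a=20}, committed={a=16, c=4, d=9})

Answer: 20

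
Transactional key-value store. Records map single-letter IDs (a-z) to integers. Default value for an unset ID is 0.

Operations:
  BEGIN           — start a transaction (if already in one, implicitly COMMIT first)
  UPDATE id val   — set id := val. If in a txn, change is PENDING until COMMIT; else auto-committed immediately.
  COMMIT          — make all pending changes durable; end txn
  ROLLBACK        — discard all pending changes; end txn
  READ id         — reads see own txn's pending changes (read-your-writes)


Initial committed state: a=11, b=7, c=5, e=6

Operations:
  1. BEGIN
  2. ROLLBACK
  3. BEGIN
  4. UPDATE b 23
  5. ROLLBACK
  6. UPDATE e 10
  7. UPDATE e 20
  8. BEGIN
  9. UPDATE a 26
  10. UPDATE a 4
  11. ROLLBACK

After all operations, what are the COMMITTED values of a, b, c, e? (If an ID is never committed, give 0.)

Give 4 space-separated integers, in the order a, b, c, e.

Answer: 11 7 5 20

Derivation:
Initial committed: {a=11, b=7, c=5, e=6}
Op 1: BEGIN: in_txn=True, pending={}
Op 2: ROLLBACK: discarded pending []; in_txn=False
Op 3: BEGIN: in_txn=True, pending={}
Op 4: UPDATE b=23 (pending; pending now {b=23})
Op 5: ROLLBACK: discarded pending ['b']; in_txn=False
Op 6: UPDATE e=10 (auto-commit; committed e=10)
Op 7: UPDATE e=20 (auto-commit; committed e=20)
Op 8: BEGIN: in_txn=True, pending={}
Op 9: UPDATE a=26 (pending; pending now {a=26})
Op 10: UPDATE a=4 (pending; pending now {a=4})
Op 11: ROLLBACK: discarded pending ['a']; in_txn=False
Final committed: {a=11, b=7, c=5, e=20}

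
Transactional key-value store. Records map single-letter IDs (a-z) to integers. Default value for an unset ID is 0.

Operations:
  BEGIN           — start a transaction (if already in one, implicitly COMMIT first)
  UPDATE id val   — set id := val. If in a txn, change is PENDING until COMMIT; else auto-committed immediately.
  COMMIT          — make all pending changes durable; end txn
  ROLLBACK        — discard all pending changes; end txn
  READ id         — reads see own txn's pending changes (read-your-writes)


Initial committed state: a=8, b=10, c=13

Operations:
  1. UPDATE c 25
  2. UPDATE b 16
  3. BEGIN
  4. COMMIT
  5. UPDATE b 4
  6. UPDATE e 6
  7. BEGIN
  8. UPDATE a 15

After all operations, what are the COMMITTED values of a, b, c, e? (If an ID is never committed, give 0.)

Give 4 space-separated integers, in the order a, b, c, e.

Answer: 8 4 25 6

Derivation:
Initial committed: {a=8, b=10, c=13}
Op 1: UPDATE c=25 (auto-commit; committed c=25)
Op 2: UPDATE b=16 (auto-commit; committed b=16)
Op 3: BEGIN: in_txn=True, pending={}
Op 4: COMMIT: merged [] into committed; committed now {a=8, b=16, c=25}
Op 5: UPDATE b=4 (auto-commit; committed b=4)
Op 6: UPDATE e=6 (auto-commit; committed e=6)
Op 7: BEGIN: in_txn=True, pending={}
Op 8: UPDATE a=15 (pending; pending now {a=15})
Final committed: {a=8, b=4, c=25, e=6}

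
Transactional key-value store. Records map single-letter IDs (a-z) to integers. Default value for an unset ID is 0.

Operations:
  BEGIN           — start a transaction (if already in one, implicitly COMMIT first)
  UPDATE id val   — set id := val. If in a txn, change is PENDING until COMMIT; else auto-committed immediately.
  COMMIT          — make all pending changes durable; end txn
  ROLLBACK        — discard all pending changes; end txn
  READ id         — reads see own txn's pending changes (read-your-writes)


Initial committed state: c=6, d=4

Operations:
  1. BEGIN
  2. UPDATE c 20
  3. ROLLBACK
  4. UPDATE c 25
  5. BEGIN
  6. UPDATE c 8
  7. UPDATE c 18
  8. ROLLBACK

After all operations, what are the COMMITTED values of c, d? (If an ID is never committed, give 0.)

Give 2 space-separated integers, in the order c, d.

Initial committed: {c=6, d=4}
Op 1: BEGIN: in_txn=True, pending={}
Op 2: UPDATE c=20 (pending; pending now {c=20})
Op 3: ROLLBACK: discarded pending ['c']; in_txn=False
Op 4: UPDATE c=25 (auto-commit; committed c=25)
Op 5: BEGIN: in_txn=True, pending={}
Op 6: UPDATE c=8 (pending; pending now {c=8})
Op 7: UPDATE c=18 (pending; pending now {c=18})
Op 8: ROLLBACK: discarded pending ['c']; in_txn=False
Final committed: {c=25, d=4}

Answer: 25 4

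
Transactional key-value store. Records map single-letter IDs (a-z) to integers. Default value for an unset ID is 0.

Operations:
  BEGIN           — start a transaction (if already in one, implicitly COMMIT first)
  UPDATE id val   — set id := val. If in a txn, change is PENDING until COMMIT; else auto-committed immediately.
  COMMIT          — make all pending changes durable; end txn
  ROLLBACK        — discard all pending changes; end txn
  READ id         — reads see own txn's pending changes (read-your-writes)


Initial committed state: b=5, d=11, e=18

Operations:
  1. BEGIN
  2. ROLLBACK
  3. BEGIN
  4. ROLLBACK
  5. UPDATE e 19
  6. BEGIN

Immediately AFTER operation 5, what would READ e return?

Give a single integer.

Initial committed: {b=5, d=11, e=18}
Op 1: BEGIN: in_txn=True, pending={}
Op 2: ROLLBACK: discarded pending []; in_txn=False
Op 3: BEGIN: in_txn=True, pending={}
Op 4: ROLLBACK: discarded pending []; in_txn=False
Op 5: UPDATE e=19 (auto-commit; committed e=19)
After op 5: visible(e) = 19 (pending={}, committed={b=5, d=11, e=19})

Answer: 19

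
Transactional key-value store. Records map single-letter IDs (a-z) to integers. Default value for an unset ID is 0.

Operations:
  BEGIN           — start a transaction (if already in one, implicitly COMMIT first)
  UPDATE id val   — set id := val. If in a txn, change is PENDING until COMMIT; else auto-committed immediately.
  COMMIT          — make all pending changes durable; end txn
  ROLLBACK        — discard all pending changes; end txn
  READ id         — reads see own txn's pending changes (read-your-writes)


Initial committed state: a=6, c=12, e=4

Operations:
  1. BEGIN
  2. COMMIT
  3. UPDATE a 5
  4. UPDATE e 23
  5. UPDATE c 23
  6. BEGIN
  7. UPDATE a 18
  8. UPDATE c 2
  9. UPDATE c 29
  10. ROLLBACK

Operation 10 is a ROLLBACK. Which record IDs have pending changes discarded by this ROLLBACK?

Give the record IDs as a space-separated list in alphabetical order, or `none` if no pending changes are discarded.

Answer: a c

Derivation:
Initial committed: {a=6, c=12, e=4}
Op 1: BEGIN: in_txn=True, pending={}
Op 2: COMMIT: merged [] into committed; committed now {a=6, c=12, e=4}
Op 3: UPDATE a=5 (auto-commit; committed a=5)
Op 4: UPDATE e=23 (auto-commit; committed e=23)
Op 5: UPDATE c=23 (auto-commit; committed c=23)
Op 6: BEGIN: in_txn=True, pending={}
Op 7: UPDATE a=18 (pending; pending now {a=18})
Op 8: UPDATE c=2 (pending; pending now {a=18, c=2})
Op 9: UPDATE c=29 (pending; pending now {a=18, c=29})
Op 10: ROLLBACK: discarded pending ['a', 'c']; in_txn=False
ROLLBACK at op 10 discards: ['a', 'c']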